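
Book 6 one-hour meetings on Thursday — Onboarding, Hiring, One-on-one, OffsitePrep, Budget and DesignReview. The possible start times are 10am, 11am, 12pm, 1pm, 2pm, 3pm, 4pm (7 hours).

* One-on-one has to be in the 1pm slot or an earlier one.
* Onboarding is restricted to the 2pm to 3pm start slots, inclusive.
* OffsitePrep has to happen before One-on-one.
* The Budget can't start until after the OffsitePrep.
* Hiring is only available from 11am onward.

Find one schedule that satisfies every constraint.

DesignReview in 10am, One-on-one in 11am, Hiring in 11am, Budget in 11am, OffsitePrep in 10am, Onboarding in 2pm

Checking: OffsitePrep(10am) before One-on-one(11am); OffsitePrep(10am) before Budget(11am); Onboarding=2pm in [2pm,3pm]; One-on-one=11am in [10am,1pm]; Hiring=11am in [11am,4pm].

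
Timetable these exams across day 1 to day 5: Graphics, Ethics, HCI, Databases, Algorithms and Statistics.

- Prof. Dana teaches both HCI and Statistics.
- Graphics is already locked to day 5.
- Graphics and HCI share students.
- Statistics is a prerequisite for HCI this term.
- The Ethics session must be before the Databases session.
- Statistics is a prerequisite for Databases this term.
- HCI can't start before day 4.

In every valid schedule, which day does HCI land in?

day 4

HCI's window is day 4–day 5.
Graphics is fixed at day 5, and HCI can't share a day with Graphics.
So HCI must be day 4.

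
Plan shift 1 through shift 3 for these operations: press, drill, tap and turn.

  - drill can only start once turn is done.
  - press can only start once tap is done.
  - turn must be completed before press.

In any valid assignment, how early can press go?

Precedence pushes press to at least shift 2.
press at shift 2 is achievable: turn -> shift 1, press -> shift 2, tap -> shift 1, drill -> shift 2.

shift 2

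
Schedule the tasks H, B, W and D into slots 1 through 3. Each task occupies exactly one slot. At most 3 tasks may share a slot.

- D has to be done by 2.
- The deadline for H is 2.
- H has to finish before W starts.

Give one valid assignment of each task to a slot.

W=2, H=1, D=1, B=1

Checking: H(1) before W(2); D=1 in [1,2]; H=1 in [1,2]; max 3 per slot (cap 3).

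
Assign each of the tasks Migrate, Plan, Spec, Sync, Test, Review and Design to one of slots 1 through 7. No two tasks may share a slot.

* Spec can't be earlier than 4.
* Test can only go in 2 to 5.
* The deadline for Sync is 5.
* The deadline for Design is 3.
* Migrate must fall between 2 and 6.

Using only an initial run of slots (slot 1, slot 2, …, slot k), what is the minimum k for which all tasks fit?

7

With at most 1 per slot and 7 tasks, at least 7 slots are needed.
Spec can't be placed before 4, so the schedule must run through at least slot 4.
7 works (last occupied slot: 7): for example Review -> 7; Design -> 1; Test -> 2; Migrate -> 3; Sync -> 5; Plan -> 6; Spec -> 4.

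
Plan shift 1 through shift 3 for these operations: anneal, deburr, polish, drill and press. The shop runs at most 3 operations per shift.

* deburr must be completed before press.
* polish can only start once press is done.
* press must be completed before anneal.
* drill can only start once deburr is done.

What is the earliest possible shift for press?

Precedence pushes press to at least shift 2; downstream work caps press at shift 2.
press at shift 2 is achievable: press -> shift 2; polish -> shift 3; drill -> shift 2; anneal -> shift 3; deburr -> shift 1.

shift 2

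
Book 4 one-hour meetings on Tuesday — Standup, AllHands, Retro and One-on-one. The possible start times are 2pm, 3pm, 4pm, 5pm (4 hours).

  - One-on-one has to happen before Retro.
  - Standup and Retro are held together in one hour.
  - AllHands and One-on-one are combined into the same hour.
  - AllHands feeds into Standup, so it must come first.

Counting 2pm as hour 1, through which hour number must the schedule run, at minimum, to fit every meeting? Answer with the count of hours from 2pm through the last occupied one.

The precedence chain requires at least 2 distinct hours.
2 works (last occupied hour: 3pm): for example One-on-one -> 2pm, Standup -> 3pm, AllHands -> 2pm, Retro -> 3pm.

2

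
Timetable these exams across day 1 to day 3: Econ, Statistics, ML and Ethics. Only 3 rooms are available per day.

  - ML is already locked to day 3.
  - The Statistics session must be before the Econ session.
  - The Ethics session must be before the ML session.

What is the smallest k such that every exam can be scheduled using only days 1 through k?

3

The precedence chain requires at least 2 distinct days.
With at most 3 per day and 4 exams, at least 2 days are needed.
ML can't be placed before day 3, so the schedule must run through at least day 3.
3 works (last occupied day: day 3): for example Statistics=day 1, ML=day 3, Ethics=day 1, Econ=day 2.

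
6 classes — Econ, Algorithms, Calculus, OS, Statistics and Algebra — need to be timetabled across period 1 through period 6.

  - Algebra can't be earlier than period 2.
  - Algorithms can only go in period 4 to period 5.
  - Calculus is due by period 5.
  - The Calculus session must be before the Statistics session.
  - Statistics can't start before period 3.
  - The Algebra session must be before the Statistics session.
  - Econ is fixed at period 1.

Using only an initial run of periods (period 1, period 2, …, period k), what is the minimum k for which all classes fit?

4 periods

The precedence chain requires at least 2 distinct periods.
Algorithms can't be placed before period 4, so the schedule must run through at least period 4.
4 works (last occupied period: period 4): for example Econ=period 1; Algorithms=period 4; Algebra=period 2; Calculus=period 1; Statistics=period 3; OS=period 1.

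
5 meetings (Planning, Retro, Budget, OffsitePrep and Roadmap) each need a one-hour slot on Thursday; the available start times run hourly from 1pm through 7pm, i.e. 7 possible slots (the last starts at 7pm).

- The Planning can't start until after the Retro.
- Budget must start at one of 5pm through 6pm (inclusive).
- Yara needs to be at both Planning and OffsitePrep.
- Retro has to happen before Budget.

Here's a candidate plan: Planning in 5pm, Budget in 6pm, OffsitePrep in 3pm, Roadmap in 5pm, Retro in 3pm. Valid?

Yara needs to be at both Planning and OffsitePrep — holds.
Retro has to happen before Budget — holds.
Budget must start at one of 5pm through 6pm (inclusive) — holds.
The Planning can't start until after the Retro — holds.

Valid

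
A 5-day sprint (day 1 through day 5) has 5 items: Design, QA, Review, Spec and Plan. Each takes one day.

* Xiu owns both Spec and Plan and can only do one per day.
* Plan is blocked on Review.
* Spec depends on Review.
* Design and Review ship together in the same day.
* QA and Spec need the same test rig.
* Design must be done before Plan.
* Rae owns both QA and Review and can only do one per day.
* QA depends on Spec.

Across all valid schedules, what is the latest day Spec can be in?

day 4

Precedence pushes Spec to at least day 2; downstream work caps Spec at day 4.
Spec at day 4 is achievable: QA -> day 5, Spec -> day 4, Design -> day 1, Review -> day 1, Plan -> day 2.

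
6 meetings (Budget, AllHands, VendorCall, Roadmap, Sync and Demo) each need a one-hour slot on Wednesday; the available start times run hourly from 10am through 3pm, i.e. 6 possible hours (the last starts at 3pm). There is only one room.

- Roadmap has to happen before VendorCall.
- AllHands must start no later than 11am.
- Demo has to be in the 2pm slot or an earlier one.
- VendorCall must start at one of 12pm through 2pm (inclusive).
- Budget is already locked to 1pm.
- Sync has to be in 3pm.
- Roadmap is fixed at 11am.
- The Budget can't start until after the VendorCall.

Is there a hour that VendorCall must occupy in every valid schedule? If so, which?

Roadmap is fixed at 11am and must come before VendorCall, so VendorCall is at least 12pm.
Budget is fixed at 1pm and must come after VendorCall, so VendorCall is at most 12pm.
So VendorCall must be 12pm.

12pm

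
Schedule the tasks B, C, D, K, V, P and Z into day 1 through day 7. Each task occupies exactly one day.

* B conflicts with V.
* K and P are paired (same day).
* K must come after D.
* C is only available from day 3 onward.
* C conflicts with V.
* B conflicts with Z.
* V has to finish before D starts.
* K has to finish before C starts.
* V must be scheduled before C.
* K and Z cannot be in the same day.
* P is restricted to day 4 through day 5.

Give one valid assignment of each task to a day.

P=day 4, K=day 4, Z=day 1, B=day 2, C=day 5, V=day 1, D=day 2

Checking: K(day 4) before C(day 5); D(day 2) before K(day 4); V(day 1) before C(day 5); V(day 1) before D(day 2); B(day 2) != Z(day 1); C(day 5) != V(day 1); K(day 4) != Z(day 1); B(day 2) != V(day 1); K = P = day 4; P=day 4 in [day 4,day 5]; C=day 5 in [day 3,day 7].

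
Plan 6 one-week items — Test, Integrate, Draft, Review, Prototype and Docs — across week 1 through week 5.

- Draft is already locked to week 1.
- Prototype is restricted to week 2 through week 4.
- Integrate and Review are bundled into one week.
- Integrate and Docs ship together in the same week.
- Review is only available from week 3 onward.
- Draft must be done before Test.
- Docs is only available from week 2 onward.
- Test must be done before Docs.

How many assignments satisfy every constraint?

18

Splitting on Test: it can be week 2 (9), week 3 (6), week 4 (3). Listing each branch's schedules as (Integrate, Draft, Review, Prototype, Docs) by week number:
Test=week 2: (3,1,3,2,3) (3,1,3,3,3) (3,1,3,4,3) (4,1,4,2,4) (4,1,4,3,4) (4,1,4,4,4) (5,1,5,2,5) (5,1,5,3,5) (5,1,5,4,5) — 9.
Test=week 3: (4,1,4,2,4) (4,1,4,3,4) (4,1,4,4,4) (5,1,5,2,5) (5,1,5,3,5) (5,1,5,4,5) — 6.
Test=week 4: (5,1,5,2,5) (5,1,5,3,5) (5,1,5,4,5) — 3.
Summing: 9 + 6 + 3 = 18.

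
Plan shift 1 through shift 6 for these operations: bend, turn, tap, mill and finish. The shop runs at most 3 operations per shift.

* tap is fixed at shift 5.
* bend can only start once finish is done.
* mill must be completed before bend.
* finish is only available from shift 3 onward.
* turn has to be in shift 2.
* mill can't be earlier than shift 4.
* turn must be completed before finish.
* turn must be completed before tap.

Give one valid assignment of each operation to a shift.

finish -> shift 3; turn -> shift 2; bend -> shift 5; mill -> shift 4; tap -> shift 5

Checking: turn(shift 2) before finish(shift 3); turn(shift 2) before tap(shift 5); finish(shift 3) before bend(shift 5); mill(shift 4) before bend(shift 5); turn=shift 2 in [shift 2,shift 2]; mill=shift 4 in [shift 4,shift 6]; finish=shift 3 in [shift 3,shift 6]; tap=shift 5 in [shift 5,shift 5]; max 2 per shift (cap 3).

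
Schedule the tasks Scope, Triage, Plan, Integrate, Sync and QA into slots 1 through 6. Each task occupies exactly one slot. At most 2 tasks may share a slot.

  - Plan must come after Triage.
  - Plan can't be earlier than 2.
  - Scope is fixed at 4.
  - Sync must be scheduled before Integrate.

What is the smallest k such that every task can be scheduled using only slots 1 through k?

The precedence chain requires at least 2 distinct slots.
With at most 2 per slot and 6 tasks, at least 3 slots are needed.
Scope can't be placed before 4, so the schedule must run through at least slot 4.
4 works (last occupied slot: 4): for example Plan -> 2; QA -> 3; Scope -> 4; Sync -> 1; Triage -> 1; Integrate -> 2.

4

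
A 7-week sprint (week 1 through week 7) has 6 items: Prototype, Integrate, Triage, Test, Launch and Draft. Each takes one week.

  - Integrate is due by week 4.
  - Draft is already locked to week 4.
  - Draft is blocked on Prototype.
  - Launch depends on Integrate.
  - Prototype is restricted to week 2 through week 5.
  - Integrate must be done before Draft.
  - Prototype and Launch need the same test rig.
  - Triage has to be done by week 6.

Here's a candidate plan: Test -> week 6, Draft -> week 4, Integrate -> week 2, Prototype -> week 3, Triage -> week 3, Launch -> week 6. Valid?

Yes, all constraints hold

Draft is already locked to week 4 — holds.
Prototype is restricted to week 2 through week 5 — holds.
Triage has to be done by week 6 — holds.
Prototype and Launch need the same test rig — holds.
Draft is blocked on Prototype — holds.
Integrate is due by week 4 — holds.
Integrate must be done before Draft — holds.
Launch depends on Integrate — holds.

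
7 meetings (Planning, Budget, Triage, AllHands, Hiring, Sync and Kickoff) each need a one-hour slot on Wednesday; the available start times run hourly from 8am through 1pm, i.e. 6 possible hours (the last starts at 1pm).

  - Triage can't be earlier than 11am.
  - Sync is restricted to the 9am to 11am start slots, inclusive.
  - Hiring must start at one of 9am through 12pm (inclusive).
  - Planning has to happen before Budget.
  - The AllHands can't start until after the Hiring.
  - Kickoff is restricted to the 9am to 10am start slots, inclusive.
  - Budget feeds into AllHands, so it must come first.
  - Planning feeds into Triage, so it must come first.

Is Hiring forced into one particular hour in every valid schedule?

Hiring can be 9am (e.g. Planning=8am; Hiring=9am; Kickoff=9am; Triage=11am; AllHands=10am; Sync=9am; Budget=9am) or 10am (e.g. Budget in 9am, Triage in 11am, Kickoff in 9am, AllHands in 11am, Hiring in 10am, Sync in 9am, Planning in 8am).

No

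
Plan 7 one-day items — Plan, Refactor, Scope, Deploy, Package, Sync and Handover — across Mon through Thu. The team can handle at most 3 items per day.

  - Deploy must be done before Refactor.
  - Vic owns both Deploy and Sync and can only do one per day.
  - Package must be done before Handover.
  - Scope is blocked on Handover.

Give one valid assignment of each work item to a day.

Refactor=Tue; Package=Mon; Plan=Mon; Sync=Tue; Deploy=Mon; Handover=Tue; Scope=Wed

Checking: Handover(Tue) before Scope(Wed); Deploy(Mon) before Refactor(Tue); Package(Mon) before Handover(Tue); Deploy(Mon) != Sync(Tue); max 3 per day (cap 3).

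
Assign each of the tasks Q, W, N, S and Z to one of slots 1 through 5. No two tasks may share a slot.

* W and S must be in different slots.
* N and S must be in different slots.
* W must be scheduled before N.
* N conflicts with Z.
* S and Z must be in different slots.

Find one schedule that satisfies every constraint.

S -> 4; N -> 2; Q -> 3; W -> 1; Z -> 5

Checking: W(1) before N(2); N(2) != S(4); W(1) != S(4); S(4) != Z(5); N(2) != Z(5); max 1 per slot (cap 1).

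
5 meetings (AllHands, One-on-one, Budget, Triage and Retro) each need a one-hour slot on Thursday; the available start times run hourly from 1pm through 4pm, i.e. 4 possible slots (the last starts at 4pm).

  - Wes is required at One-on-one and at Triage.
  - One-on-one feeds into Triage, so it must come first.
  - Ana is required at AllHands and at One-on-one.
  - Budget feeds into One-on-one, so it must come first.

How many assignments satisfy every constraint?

Splitting on AllHands: it can be 1pm (16), 2pm (8), 3pm (8), 4pm (16). Listing each branch's schedules as (One-on-one, Budget, Triage, Retro):
AllHands=1pm: (2pm,1pm,3pm,1pm) (2pm,1pm,3pm,2pm) (2pm,1pm,3pm,3pm) (2pm,1pm,3pm,4pm) (2pm,1pm,4pm,1pm) (2pm,1pm,4pm,2pm) (2pm,1pm,4pm,3pm) (2pm,1pm,4pm,4pm) (3pm,1pm,4pm,1pm) (3pm,1pm,4pm,2pm) (3pm,1pm,4pm,3pm) (3pm,1pm,4pm,4pm) (3pm,2pm,4pm,1pm) (3pm,2pm,4pm,2pm) (3pm,2pm,4pm,3pm) (3pm,2pm,4pm,4pm) — 16.
AllHands=2pm: (3pm,1pm,4pm,1pm) (3pm,1pm,4pm,2pm) (3pm,1pm,4pm,3pm) (3pm,1pm,4pm,4pm) (3pm,2pm,4pm,1pm) (3pm,2pm,4pm,2pm) (3pm,2pm,4pm,3pm) (3pm,2pm,4pm,4pm) — 8.
AllHands=3pm: (2pm,1pm,3pm,1pm) (2pm,1pm,3pm,2pm) (2pm,1pm,3pm,3pm) (2pm,1pm,3pm,4pm) (2pm,1pm,4pm,1pm) (2pm,1pm,4pm,2pm) (2pm,1pm,4pm,3pm) (2pm,1pm,4pm,4pm) — 8.
AllHands=4pm: (2pm,1pm,3pm,1pm) (2pm,1pm,3pm,2pm) (2pm,1pm,3pm,3pm) (2pm,1pm,3pm,4pm) (2pm,1pm,4pm,1pm) (2pm,1pm,4pm,2pm) (2pm,1pm,4pm,3pm) (2pm,1pm,4pm,4pm) (3pm,1pm,4pm,1pm) (3pm,1pm,4pm,2pm) (3pm,1pm,4pm,3pm) (3pm,1pm,4pm,4pm) (3pm,2pm,4pm,1pm) (3pm,2pm,4pm,2pm) (3pm,2pm,4pm,3pm) (3pm,2pm,4pm,4pm) — 16.
Summing: 16 + 8 + 8 + 16 = 48.

48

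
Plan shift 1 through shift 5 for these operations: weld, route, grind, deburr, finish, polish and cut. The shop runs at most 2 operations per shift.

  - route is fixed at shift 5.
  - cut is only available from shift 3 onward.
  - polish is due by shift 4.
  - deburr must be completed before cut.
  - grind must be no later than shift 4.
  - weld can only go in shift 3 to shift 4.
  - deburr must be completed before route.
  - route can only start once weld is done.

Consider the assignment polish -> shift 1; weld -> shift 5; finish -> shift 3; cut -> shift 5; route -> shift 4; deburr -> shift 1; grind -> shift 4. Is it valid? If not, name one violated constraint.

No — it violates: route can only start once weld is done

The shop runs at most 2 operations per shift — holds.
route can only start once weld is done — violated.
deburr must be completed before cut — holds.
deburr must be completed before route — holds.
polish is due by shift 4 — holds.
route is fixed at shift 5 — violated.
weld can only go in shift 3 to shift 4 — violated.
cut is only available from shift 3 onward — holds.
grind must be no later than shift 4 — holds.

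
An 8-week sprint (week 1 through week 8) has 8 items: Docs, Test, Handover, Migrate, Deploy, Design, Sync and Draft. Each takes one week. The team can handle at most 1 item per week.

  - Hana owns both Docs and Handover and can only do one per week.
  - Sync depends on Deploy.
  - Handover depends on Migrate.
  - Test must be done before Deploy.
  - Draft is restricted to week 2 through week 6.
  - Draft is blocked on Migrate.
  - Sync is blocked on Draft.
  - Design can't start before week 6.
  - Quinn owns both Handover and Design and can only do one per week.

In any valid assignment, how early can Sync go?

Precedence pushes Sync to at least week 3.
Sync at week 5 is achievable: Design=week 6; Draft=week 2; Sync=week 5; Deploy=week 4; Handover=week 7; Migrate=week 1; Test=week 3; Docs=week 8.
Nothing earlier works — the conflict and capacity constraints rule out every week before week 5.

week 5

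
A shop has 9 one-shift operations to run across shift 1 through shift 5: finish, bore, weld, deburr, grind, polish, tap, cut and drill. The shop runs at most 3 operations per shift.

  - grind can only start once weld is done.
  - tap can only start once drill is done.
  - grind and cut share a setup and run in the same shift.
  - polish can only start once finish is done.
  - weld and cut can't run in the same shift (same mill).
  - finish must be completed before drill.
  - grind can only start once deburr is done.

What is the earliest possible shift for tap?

shift 3

Precedence pushes tap to at least shift 3.
tap at shift 3 is achievable: polish -> shift 3, weld -> shift 1, cut -> shift 2, tap -> shift 3, grind -> shift 2, bore -> shift 3, finish -> shift 1, drill -> shift 2, deburr -> shift 1.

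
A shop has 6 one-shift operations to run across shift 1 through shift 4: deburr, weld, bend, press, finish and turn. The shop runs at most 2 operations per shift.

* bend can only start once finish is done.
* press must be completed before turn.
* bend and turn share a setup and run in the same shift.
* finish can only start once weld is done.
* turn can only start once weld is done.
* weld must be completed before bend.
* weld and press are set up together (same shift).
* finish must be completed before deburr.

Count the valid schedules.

2

Enumerating: weld -> shift 1, finish -> shift 2, bend -> shift 3, press -> shift 1, turn -> shift 3, deburr -> shift 4 | finish=shift 2, press=shift 1, turn=shift 4, bend=shift 4, deburr=shift 3, weld=shift 1.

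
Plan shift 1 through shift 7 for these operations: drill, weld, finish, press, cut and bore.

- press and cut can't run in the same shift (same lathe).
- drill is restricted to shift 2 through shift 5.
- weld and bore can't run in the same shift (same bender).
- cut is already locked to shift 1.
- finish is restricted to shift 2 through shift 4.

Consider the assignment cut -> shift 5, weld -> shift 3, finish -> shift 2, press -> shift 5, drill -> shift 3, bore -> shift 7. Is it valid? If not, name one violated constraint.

Invalid. press and cut can't run in the same shift (same lathe).

drill is restricted to shift 2 through shift 5 — holds.
cut is already locked to shift 1 — violated.
finish is restricted to shift 2 through shift 4 — holds.
weld and bore can't run in the same shift (same bender) — holds.
press and cut can't run in the same shift (same lathe) — violated.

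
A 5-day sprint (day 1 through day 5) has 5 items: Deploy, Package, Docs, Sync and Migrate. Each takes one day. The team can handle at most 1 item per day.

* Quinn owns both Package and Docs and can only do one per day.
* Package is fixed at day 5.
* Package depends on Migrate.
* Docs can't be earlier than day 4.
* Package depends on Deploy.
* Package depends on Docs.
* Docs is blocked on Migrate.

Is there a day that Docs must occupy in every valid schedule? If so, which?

day 4

Docs's window is day 4–day 5.
Package is fixed at day 5, and Docs can't share a day with Package.
So Docs must be day 4.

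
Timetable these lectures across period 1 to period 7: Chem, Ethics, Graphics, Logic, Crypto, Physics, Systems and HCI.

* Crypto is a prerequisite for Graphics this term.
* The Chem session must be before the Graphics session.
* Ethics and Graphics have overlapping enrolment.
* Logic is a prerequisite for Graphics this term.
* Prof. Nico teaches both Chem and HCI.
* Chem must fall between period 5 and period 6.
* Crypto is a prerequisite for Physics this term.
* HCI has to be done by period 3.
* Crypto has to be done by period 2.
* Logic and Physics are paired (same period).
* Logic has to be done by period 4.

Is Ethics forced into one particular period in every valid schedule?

No

Ethics can be period 1 (e.g. Logic -> period 2, Systems -> period 1, Chem -> period 5, Ethics -> period 1, Graphics -> period 6, Crypto -> period 1, Physics -> period 2, HCI -> period 1) or period 2 (e.g. Logic=period 2; HCI=period 1; Systems=period 1; Ethics=period 2; Graphics=period 6; Crypto=period 1; Physics=period 2; Chem=period 5).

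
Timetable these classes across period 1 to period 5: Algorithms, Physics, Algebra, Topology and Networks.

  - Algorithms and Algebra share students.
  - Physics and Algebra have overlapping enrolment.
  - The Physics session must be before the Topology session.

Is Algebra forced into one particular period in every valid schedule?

Algebra can be period 1 (e.g. Algorithms=period 2; Topology=period 3; Algebra=period 1; Physics=period 2; Networks=period 1) or period 2 (e.g. Topology in period 2, Algorithms in period 1, Networks in period 1, Physics in period 1, Algebra in period 2).

No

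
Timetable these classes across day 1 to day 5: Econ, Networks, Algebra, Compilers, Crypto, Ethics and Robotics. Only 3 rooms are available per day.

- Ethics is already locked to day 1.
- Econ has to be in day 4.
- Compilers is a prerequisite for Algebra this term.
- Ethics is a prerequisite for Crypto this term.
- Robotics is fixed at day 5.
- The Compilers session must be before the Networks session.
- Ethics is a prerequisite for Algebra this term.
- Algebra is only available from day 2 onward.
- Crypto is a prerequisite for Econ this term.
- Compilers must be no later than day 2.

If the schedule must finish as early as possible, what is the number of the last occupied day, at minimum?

day 5

The precedence chain requires at least 3 distinct days.
With at most 3 per day and 7 classes, at least 3 days are needed.
Robotics can't be placed before day 5, so the schedule must run through at least day 5.
5 works (last occupied day: day 5): for example Econ -> day 4; Ethics -> day 1; Crypto -> day 2; Compilers -> day 1; Networks -> day 2; Algebra -> day 2; Robotics -> day 5.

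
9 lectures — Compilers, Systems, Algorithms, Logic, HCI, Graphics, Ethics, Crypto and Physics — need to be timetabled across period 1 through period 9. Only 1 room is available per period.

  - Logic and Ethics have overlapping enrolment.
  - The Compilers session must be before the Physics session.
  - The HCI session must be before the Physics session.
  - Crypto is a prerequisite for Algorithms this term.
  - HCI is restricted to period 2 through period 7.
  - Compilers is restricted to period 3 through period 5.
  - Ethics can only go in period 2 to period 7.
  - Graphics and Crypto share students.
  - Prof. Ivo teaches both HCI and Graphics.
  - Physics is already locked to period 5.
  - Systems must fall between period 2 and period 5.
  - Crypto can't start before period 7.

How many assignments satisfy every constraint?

32

Splitting on Compilers: it can be period 3 (16), period 4 (16). Listing each branch's schedules as (Systems, Algorithms, Logic, HCI, Graphics, Ethics, Crypto, Physics) by period number:
Compilers=period 3: (2,8,1,4,9,6,7,5) (2,8,9,4,1,6,7,5) (2,9,1,4,6,7,8,5) (2,9,1,4,7,6,8,5) (2,9,1,4,8,6,7,5) (2,9,6,4,1,7,8,5) (2,9,7,4,1,6,8,5) (2,9,8,4,1,6,7,5) (4,8,1,2,9,6,7,5) (4,8,9,2,1,6,7,5) (4,9,1,2,6,7,8,5) (4,9,1,2,7,6,8,5) (4,9,1,2,8,6,7,5) (4,9,6,2,1,7,8,5) (4,9,7,2,1,6,8,5) (4,9,8,2,1,6,7,5) — 16.
Compilers=period 4: (2,8,1,3,9,6,7,5) (2,8,9,3,1,6,7,5) (2,9,1,3,6,7,8,5) (2,9,1,3,7,6,8,5) (2,9,1,3,8,6,7,5) (2,9,6,3,1,7,8,5) (2,9,7,3,1,6,8,5) (2,9,8,3,1,6,7,5) (3,8,1,2,9,6,7,5) (3,8,9,2,1,6,7,5) (3,9,1,2,6,7,8,5) (3,9,1,2,7,6,8,5) (3,9,1,2,8,6,7,5) (3,9,6,2,1,7,8,5) (3,9,7,2,1,6,8,5) (3,9,8,2,1,6,7,5) — 16.
Summing: 16 + 16 = 32.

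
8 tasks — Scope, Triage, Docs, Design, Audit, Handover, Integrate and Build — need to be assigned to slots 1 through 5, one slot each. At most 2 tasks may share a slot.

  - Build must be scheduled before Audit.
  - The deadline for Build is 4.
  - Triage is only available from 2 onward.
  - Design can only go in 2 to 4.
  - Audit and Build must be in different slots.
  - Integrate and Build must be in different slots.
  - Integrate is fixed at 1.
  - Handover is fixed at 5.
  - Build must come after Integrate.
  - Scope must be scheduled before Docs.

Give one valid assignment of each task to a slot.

Audit in 4; Build in 2; Docs in 3; Integrate in 1; Triage in 3; Scope in 1; Handover in 5; Design in 2

Checking: Integrate(1) before Build(2); Scope(1) before Docs(3); Build(2) before Audit(4); Integrate(1) != Build(2); Audit(4) != Build(2); Triage=3 in [2,5]; Handover=5 in [5,5]; Integrate=1 in [1,1]; Build=2 in [1,4]; Design=2 in [2,4]; max 2 per slot (cap 2).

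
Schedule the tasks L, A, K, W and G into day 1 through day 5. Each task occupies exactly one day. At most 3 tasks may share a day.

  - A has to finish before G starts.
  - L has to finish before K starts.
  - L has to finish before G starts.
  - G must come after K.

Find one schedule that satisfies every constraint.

L -> day 1, G -> day 3, W -> day 1, A -> day 1, K -> day 2

Checking: L(day 1) before K(day 2); A(day 1) before G(day 3); K(day 2) before G(day 3); L(day 1) before G(day 3); max 3 per day (cap 3).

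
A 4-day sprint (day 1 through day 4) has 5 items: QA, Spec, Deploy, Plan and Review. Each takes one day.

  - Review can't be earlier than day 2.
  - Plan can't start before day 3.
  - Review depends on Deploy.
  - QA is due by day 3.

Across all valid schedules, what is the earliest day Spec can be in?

day 1

Spec at day 1 is achievable: Plan -> day 3; Deploy -> day 1; Review -> day 2; Spec -> day 1; QA -> day 1.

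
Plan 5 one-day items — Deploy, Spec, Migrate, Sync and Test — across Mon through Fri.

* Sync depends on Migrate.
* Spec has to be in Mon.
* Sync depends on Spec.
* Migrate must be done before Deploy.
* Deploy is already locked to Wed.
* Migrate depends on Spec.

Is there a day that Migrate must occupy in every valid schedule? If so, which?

Tue

Spec is fixed at Mon and must come before Migrate, so Migrate is at least Tue.
Deploy is fixed at Wed and must come after Migrate, so Migrate is at most Tue.
So Migrate must be Tue.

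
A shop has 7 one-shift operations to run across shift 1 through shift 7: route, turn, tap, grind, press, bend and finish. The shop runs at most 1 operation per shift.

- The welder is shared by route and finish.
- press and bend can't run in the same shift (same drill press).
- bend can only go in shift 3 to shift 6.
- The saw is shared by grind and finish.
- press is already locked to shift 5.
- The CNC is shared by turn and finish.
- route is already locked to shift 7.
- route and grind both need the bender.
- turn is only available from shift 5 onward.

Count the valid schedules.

Splitting on tap: it can be shift 1 (4), shift 2 (4), shift 3 (2), shift 4 (2). Listing each branch's schedules as (route, turn, grind, press, bend, finish) by shift number:
tap=shift 1: (7,6,2,5,3,4) (7,6,2,5,4,3) (7,6,3,5,4,2) (7,6,4,5,3,2) — 4.
tap=shift 2: (7,6,1,5,3,4) (7,6,1,5,4,3) (7,6,3,5,4,1) (7,6,4,5,3,1) — 4.
tap=shift 3: (7,6,1,5,4,2) (7,6,2,5,4,1) — 2.
tap=shift 4: (7,6,1,5,3,2) (7,6,2,5,3,1) — 2.
Summing: 4 + 4 + 2 + 2 = 12.

12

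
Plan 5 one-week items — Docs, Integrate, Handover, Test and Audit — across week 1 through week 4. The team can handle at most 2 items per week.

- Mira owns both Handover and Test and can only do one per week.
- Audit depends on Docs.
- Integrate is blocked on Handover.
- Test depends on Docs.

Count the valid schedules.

59

Splitting on Docs: it can be week 1 (39), week 2 (17), week 3 (3). Listing each branch's schedules as (Integrate, Handover, Test, Audit) by week number:
Docs=week 1: (2,1,2,3) (2,1,2,4) (2,1,3,2) (2,1,3,3) (2,1,3,4) (2,1,4,2) (2,1,4,3) (2,1,4,4) (3,1,2,2) (3,1,2,3) (3,1,2,4) (3,1,3,2) (3,1,3,4) (3,1,4,2) (3,1,4,3) (3,1,4,4) (3,2,3,2) (3,2,3,4) (3,2,4,2) (3,2,4,3) (3,2,4,4) (4,1,2,2) (4,1,2,3) (4,1,2,4) (4,1,3,2) (4,1,3,3) (4,1,3,4) (4,1,4,2) (4,1,4,3) (4,2,3,2) (4,2,3,3) (4,2,3,4) (4,2,4,2) (4,2,4,3) (4,3,2,2) (4,3,2,3) (4,3,2,4) (4,3,4,2) (4,3,4,3) — 39.
Docs=week 2: (2,1,3,3) (2,1,3,4) (2,1,4,3) (2,1,4,4) (3,1,3,4) (3,1,4,3) (3,1,4,4) (3,2,3,4) (3,2,4,3) (3,2,4,4) (4,1,3,3) (4,1,3,4) (4,1,4,3) (4,2,3,3) (4,2,3,4) (4,2,4,3) (4,3,4,3) — 17.
Docs=week 3: (2,1,4,4) (3,1,4,4) (3,2,4,4) — 3.
Summing: 39 + 17 + 3 = 59.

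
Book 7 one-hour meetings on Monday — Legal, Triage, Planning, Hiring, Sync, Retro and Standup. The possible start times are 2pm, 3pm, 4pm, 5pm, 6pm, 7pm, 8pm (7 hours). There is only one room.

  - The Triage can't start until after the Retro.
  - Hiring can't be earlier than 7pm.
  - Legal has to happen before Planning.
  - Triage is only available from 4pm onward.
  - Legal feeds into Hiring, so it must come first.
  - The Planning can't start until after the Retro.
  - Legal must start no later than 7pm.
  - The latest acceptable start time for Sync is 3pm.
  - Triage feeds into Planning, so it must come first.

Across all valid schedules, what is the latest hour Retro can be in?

5pm

Downstream work caps Retro at 6pm.
Retro at 5pm is achievable: Triage in 6pm, Hiring in 7pm, Legal in 3pm, Retro in 5pm, Standup in 4pm, Sync in 2pm, Planning in 8pm.
Nothing later works — the capacity limit rule out every hour after 5pm.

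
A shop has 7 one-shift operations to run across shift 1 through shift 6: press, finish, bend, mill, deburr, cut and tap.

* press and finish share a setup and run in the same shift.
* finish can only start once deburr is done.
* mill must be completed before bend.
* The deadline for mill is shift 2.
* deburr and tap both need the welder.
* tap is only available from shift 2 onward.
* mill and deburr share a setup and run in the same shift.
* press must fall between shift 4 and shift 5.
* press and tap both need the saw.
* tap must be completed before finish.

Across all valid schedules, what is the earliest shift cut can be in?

shift 1

cut at shift 1 is achievable: press=shift 4, mill=shift 1, deburr=shift 1, bend=shift 2, finish=shift 4, tap=shift 2, cut=shift 1.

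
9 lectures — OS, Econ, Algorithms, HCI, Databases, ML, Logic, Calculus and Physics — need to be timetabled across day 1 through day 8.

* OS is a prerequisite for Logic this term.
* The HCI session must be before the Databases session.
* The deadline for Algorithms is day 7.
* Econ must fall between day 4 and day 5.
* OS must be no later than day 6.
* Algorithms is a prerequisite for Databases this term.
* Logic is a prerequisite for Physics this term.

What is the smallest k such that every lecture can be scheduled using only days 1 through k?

The precedence chain requires at least 3 distinct days.
Econ can't be placed before day 4, so the schedule must run through at least day 4.
4 works (last occupied day: day 4): for example HCI=day 1; Calculus=day 1; Econ=day 4; Databases=day 2; Physics=day 3; ML=day 1; Logic=day 2; OS=day 1; Algorithms=day 1.

4 days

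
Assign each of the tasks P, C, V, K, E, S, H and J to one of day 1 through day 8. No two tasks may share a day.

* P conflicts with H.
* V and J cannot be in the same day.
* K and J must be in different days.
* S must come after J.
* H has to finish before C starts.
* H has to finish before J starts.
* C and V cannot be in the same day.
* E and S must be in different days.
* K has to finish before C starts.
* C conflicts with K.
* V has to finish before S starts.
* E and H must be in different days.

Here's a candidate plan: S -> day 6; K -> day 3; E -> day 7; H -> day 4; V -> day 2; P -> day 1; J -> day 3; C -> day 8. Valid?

H has to finish before C starts — holds.
K has to finish before C starts — holds.
E and S must be in different days — holds.
H has to finish before J starts — violated.
No two tasks may share a day — violated.
C conflicts with K — holds.
C and V cannot be in the same day — holds.
E and H must be in different days — holds.
S must come after J — holds.
V and J cannot be in the same day — holds.
K and J must be in different days — violated.
P conflicts with H — holds.
V has to finish before S starts — holds.

No. K and J must be in different days is not satisfied.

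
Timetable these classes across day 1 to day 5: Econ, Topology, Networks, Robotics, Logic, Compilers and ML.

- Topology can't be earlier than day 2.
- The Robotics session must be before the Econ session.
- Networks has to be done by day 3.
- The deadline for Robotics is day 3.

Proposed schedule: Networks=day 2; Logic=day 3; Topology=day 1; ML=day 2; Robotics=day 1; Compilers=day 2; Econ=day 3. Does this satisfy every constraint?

Topology can't be earlier than day 2 — violated.
Networks has to be done by day 3 — holds.
The Robotics session must be before the Econ session — holds.
The deadline for Robotics is day 3 — holds.

No. Topology can't be earlier than day 2 is not satisfied.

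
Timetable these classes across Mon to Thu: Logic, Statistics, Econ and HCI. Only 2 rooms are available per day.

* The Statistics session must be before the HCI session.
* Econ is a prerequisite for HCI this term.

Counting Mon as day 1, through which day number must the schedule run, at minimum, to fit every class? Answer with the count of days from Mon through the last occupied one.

2 days

The precedence chain requires at least 2 distinct days.
With at most 2 per day and 4 classes, at least 2 days are needed.
2 works (last occupied day: Tue): for example Statistics=Mon, HCI=Tue, Logic=Tue, Econ=Mon.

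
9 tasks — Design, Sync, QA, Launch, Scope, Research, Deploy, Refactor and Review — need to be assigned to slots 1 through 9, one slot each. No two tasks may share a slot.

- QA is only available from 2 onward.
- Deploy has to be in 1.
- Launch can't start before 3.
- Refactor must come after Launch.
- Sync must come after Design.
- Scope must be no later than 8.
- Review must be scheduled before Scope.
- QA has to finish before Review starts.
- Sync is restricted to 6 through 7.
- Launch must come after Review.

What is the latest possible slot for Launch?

Launch is available from 3; precedence pushes Launch to at least 4; downstream work caps Launch at 8.
Launch at 8 is achievable: Research in 7, Refactor in 9, Deploy in 1, Design in 5, QA in 2, Sync in 6, Scope in 4, Review in 3, Launch in 8.

8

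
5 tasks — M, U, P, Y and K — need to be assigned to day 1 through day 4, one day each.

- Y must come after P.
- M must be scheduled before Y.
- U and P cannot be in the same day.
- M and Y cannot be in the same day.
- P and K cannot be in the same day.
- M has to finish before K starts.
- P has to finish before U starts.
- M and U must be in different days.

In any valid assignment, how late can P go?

day 3

Downstream work caps P at day 3.
P at day 3 is achievable: P in day 3, Y in day 4, K in day 2, M in day 1, U in day 4.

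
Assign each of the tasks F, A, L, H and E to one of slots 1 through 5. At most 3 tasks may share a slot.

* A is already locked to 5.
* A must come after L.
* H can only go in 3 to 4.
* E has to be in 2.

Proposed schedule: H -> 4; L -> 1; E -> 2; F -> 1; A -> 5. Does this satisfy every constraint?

At most 3 tasks may share a slot — holds.
A is already locked to 5 — holds.
E has to be in 2 — holds.
H can only go in 3 to 4 — holds.
A must come after L — holds.

Yes, all constraints hold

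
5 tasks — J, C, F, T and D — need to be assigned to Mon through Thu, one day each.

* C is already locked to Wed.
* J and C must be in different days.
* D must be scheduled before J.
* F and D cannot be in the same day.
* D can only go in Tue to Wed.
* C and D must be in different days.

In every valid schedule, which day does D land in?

Tue

D's window is Tue–Wed.
C is fixed at Wed, and D can't share a day with C.
So D must be Tue.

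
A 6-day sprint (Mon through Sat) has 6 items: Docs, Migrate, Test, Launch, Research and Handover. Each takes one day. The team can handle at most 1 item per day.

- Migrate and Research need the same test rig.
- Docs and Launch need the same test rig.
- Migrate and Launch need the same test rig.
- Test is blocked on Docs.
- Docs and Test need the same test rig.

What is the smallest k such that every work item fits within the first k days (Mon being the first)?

The precedence chain requires at least 2 distinct days.
With at most 1 per day and 6 work items, at least 6 days are needed.
6 works (last occupied day: Sat): for example Launch -> Thu, Docs -> Mon, Test -> Tue, Migrate -> Wed, Research -> Fri, Handover -> Sat.

6 days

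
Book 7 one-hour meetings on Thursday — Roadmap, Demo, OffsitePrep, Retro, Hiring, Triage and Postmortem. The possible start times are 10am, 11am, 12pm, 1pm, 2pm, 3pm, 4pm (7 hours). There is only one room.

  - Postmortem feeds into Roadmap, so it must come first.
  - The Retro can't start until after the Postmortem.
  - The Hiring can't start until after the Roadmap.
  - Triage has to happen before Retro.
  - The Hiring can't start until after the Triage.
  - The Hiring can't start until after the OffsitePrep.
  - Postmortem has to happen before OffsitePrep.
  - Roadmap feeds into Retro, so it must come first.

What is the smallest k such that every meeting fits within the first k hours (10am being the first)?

The precedence chain requires at least 3 distinct hours.
With at most 1 per hour and 7 meetings, at least 7 hours are needed.
7 works (last occupied hour: 4pm): for example Hiring -> 3pm; Demo -> 4pm; Retro -> 1pm; Triage -> 12pm; Roadmap -> 11am; Postmortem -> 10am; OffsitePrep -> 2pm.

7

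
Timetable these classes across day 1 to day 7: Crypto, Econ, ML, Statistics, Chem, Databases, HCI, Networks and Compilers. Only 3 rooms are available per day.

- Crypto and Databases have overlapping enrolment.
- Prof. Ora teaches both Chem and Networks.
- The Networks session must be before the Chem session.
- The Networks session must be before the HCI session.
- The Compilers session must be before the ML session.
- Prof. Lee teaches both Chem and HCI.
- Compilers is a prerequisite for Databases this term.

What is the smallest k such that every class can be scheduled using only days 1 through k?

The precedence chain requires at least 2 distinct days.
With at most 3 per day and 9 classes, at least 3 days are needed.
3 works (last occupied day: day 3): for example Crypto -> day 1; Chem -> day 2; Econ -> day 3; HCI -> day 3; ML -> day 2; Networks -> day 1; Databases -> day 2; Statistics -> day 3; Compilers -> day 1.

3 days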